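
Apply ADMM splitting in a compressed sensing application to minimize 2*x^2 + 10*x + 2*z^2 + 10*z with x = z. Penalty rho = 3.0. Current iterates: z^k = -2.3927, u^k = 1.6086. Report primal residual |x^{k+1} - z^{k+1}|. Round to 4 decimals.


ADMM iteration with rho = 3.0, z^k = -2.3927, u^k = 1.6086
Step 1: x-update.
Minimize 2*x^2 + 10*x + (3.0/2)*(x + 2.3927 + 1.6086)^2
FOC: (2*2 + 3.0)*x = -10 + 3.0*(-2.3927 - 1.6086)
x^{k+1} = -3.1434
Step 2: z-update.
Minimize 2*z^2 + 10*z + (3.0/2)*(-3.1434 - z + 1.6086)^2
FOC: (2*2 + 3.0)*z = -10 + 3.0*(-3.1434 + 1.6086)
z^{k+1} = -2.0863
Step 3: u-update.
u^{k+1} = 1.6086 - 3.1434 + 2.0863 = 0.5515
Step 4: Primal residual = |-3.1434 + 2.0863| = 1.0571


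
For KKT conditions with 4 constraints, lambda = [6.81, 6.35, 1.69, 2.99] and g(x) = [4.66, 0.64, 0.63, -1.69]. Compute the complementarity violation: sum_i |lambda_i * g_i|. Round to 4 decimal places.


KKT complementary slackness check:
lambda_1 * g_1 = 6.81 * 4.66 = 31.7346
lambda_2 * g_2 = 6.35 * 0.64 = 4.064
lambda_3 * g_3 = 1.69 * 0.63 = 1.0647
lambda_4 * g_4 = 2.99 * -1.69 = -5.0531
Total violation = 31.7346 + 4.064 + 1.0647 + 5.0531 = 41.9164


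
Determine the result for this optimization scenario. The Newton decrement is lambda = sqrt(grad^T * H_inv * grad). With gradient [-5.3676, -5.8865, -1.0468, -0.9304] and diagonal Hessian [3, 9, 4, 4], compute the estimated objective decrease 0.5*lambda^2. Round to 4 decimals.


Step 1: H is diagonal, so H^(-1) * g = [-1.7892, -0.6541, -0.2617, -0.2326].
Step 2: g^T H^(-1) g = sum_i g_i^2 / H_ii
  = (-5.3676)^2/3 + (-5.8865)^2/9 + (-1.0468)^2/4 + (-0.9304)^2/4
  = 9.6037 + 3.8501 + 0.2739 + 0.2164 = 13.9442
Step 3: Objective decrease = 0.5 * g^T H^(-1) g = 6.9721


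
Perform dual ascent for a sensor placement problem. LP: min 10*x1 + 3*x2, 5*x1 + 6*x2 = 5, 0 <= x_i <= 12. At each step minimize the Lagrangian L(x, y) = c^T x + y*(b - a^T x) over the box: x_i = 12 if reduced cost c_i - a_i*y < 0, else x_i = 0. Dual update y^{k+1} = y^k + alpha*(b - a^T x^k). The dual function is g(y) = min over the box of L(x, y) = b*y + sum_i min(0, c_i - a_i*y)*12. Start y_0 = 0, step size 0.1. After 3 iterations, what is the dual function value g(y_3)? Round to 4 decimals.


Dual ascent for LP: min 10*x1 + 3*x2, 5*x1 + 6*x2 = 5, 0 <= x_i <= 12
Step 1: y^k = 0.0, reduced costs: (10.0, 3.0)
  x^k = (0.0, 0.0), subgradient = b - a^T x = 5.0
  y^{k+1} = 0.0 + 0.1*5.0 = 0.5
Step 2: y^k = 0.5, reduced costs: (7.5, 0.0)
  x^k = (0.0, 0.0), subgradient = b - a^T x = 5.0
  y^{k+1} = 0.5 + 0.1*5.0 = 1.0
Step 3: y^k = 1.0, reduced costs: (5.0, -3.0)
  x^k = (0.0, 12.0), subgradient = b - a^T x = -67.0
  y^{k+1} = 1.0 + 0.1*-67.0 = -5.7
Dual objective at y_3 = -5.7: reduced costs (38.5, 37.2), box minimizer x = (0.0, 0.0)
g(y_3) = b*y + (c1 - a1*y)*x1 + (c2 - a2*y)*x2 = 5*(-5.7) + 38.5*0.0 + 37.2*0.0 = -28.5 + 0.0 + 0.0 = -28.5


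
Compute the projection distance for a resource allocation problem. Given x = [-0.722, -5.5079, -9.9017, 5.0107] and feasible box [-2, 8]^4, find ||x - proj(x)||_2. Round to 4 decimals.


Project each component onto [-2, 8].
clip(-0.722) = -0.722, clip(-5.5079) = -2.0, clip(-9.9017) = -2.0, clip(5.0107) = 5.0107
Projection = [-0.722, -2.0, -2.0, 5.0107]
Squared diffs: [0.0, 12.3054, 62.4369, 0.0]
Distance = sqrt(74.7423) = 8.6454


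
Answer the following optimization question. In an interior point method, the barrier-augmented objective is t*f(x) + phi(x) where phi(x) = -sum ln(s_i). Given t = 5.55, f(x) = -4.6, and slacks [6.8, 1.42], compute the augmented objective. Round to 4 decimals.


Step 1: Compute log-barrier.
ln values: [1.9169, 0.3507]
phi = -(1.9169 + 0.3507) = -2.2676
Step 2: Compute augmented objective.
t*f(x) = 5.55*-4.6 = -25.53
Total = -25.53 - 2.2676 = -27.7976


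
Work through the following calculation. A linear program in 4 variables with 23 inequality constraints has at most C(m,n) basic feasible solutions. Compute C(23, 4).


Each vertex corresponds to some choice of n active constraints out of m, so the number of vertices is at most C(m, n) = m! / (n!(m-n)!).
m = 23, n = 4
Numerator: 23 * 22 * 21 * 20
Denominator: 4! = 24
C(23, 4) = 8855


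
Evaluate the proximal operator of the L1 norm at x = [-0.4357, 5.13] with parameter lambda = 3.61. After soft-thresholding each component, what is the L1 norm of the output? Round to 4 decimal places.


Soft-thresholding with lambda = 3.61:
prox(-0.4357) = sign(-0.4357)*max(|-0.4357| - 3.61, 0) = 0.0
prox(5.13) = sign(5.13)*max(|5.13| - 3.61, 0) = 1.52
prox(x) = [0.0, 1.52]
||prox(x)||_1 = 0.0 + 1.52 = 1.52


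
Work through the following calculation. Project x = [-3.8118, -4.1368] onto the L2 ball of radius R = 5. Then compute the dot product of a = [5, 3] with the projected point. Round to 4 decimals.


Step 1: Compute ||x|| (intermediates to 6 decimals).
||x|| = sqrt((-3.8118)^2 + (-4.1368)^2) = 5.625205
Step 2: Project.
Since ||x|| > R, scale = R/||x|| = 5/5.625205 = 0.888856, proj(x) = scale * x
proj(x) = [-3.388141, -3.67702]
Step 3: Dot product.
a^T * proj(x) = 5*(-3.388141) + 3*(-3.67702) = -27.9718


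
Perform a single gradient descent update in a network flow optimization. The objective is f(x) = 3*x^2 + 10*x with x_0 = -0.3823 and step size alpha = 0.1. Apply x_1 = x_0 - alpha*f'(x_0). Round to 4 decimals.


We compute the gradient at x_0 and apply the update.
f'(x) = 6*x + 10
f'(-0.3823) = 6*-0.3823 + 10 = 7.7062
x_1 = -0.3823 - 0.1*7.7062 = -1.1529


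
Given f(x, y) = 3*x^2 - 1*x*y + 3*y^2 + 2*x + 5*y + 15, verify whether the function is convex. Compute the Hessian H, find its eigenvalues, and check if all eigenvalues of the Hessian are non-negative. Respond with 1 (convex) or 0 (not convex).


The Hessian of f(x,y) = 3*x^2 - 1*x*y + 3*y^2 + 2*x + 5*y + 15 is:
H = [[6, -1], [-1, 6]]
Trace = 6 + 6 = 12
Determinant = 6*6 - (-1)^2 = 35
Discriminant = (12)^2 - 4*35 = 4.0
Eigenvalues: lambda_1 = 5.0, lambda_2 = 7.0
The function is convex.

1


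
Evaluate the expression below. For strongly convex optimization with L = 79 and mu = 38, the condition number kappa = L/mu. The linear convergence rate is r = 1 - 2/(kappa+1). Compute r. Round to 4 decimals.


Step 1: Compute the condition number.
kappa = L/mu = 79/38 = 2.0789
Step 2: Compute the convergence rate.
r = 1 - 2/(kappa + 1) = 1 - 2*mu/(L + mu) = (L - mu)/(L + mu) = 41/117 = 0.3504


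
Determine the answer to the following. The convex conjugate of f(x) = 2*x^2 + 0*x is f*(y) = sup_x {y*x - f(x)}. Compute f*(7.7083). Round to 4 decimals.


f*(y) = sup_x {y*x - a*x^2 - b*x} = sup_x {(y-b)*x - a*x^2}
FOC: (y - b) - 2a*x = 0 => x* = (y - b)/(2a)
x* = (7.7083 - 0)/(2*2) = 1.9271
f*(7.7083) = (y-b)^2/(4a) = (7.7083 - 0)^2/(4*2)
= 59.4179/8 = 7.4272


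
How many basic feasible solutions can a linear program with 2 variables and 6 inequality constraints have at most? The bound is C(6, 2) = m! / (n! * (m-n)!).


Each vertex corresponds to some choice of n active constraints out of m, so the number of vertices is at most C(m, n) = m! / (n!(m-n)!).
m = 6, n = 2
Numerator: 6 * 5
Denominator: 2! = 2
C(6, 2) = 15


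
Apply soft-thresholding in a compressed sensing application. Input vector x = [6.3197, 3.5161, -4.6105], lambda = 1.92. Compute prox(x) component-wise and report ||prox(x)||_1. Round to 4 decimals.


Soft-thresholding with lambda = 1.92:
prox(6.3197) = sign(6.3197)*max(|6.3197| - 1.92, 0) = 4.3997
prox(3.5161) = sign(3.5161)*max(|3.5161| - 1.92, 0) = 1.5961
prox(-4.6105) = sign(-4.6105)*max(|-4.6105| - 1.92, 0) = -2.6905
prox(x) = [4.3997, 1.5961, -2.6905]
||prox(x)||_1 = 4.3997 + 1.5961 + 2.6905 = 8.6863


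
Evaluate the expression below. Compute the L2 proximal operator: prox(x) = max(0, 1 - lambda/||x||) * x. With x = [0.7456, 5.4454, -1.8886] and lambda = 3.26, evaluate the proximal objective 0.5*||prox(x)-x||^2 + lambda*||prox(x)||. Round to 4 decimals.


Step 1: Compute ||x||.
||x|| = 5.8116
Step 2: Compute scaling factor.
scale = max(0, 1 - 3.26/5.8116) = 0.4391
Step 3: prox(x) = [0.3274, 2.3908, -0.8292]
||prox(x)|| = 2.5516
Step 4: Proximal objective.
0.5*||prox-x||^2 = 5.3138
lambda*||prox|| = 8.3182
Total = 13.6321


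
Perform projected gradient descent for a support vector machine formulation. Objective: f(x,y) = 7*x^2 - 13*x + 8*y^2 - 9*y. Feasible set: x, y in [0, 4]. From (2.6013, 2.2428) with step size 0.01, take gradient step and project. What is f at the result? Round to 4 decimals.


Step 1: Compute gradient at (2.6013, 2.2428).
grad_x = 2*7*2.6013 - 13 = 23.4182
grad_y = 2*8*2.2428 - 9 = 26.8848
Step 2: Gradient step.
x_raw = 2.6013 - 0.01*23.4182 = 2.3671
y_raw = 2.2428 - 0.01*26.8848 = 1.974
Step 3: Project onto [0, 4].
x_proj = clip(2.3671) = 2.3671
y_proj = clip(1.974) = 1.974
Step 4: Evaluate f.
f(2.3671, 1.974) = 21.8565


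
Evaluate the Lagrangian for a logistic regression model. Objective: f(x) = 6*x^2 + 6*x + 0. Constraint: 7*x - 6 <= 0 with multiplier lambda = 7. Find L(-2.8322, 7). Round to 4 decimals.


Step 1: Evaluate f(x).
f(-2.8322) = 6*(-2.8322)^2 + 6*(-2.8322) + 0 = 31.1349
Step 2: Evaluate g(x).
g(-2.8322) = 7*-2.8322 - 6 = -25.8254
Step 3: Compute Lagrangian.
L = 31.1349 + 7*-25.8254 = -149.6429


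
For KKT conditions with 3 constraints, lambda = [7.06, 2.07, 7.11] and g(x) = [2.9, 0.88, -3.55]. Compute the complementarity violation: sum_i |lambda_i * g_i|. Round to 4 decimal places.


KKT complementary slackness check:
lambda_1 * g_1 = 7.06 * 2.9 = 20.474
lambda_2 * g_2 = 2.07 * 0.88 = 1.8216
lambda_3 * g_3 = 7.11 * -3.55 = -25.2405
Total violation = 20.474 + 1.8216 + 25.2405 = 47.5361


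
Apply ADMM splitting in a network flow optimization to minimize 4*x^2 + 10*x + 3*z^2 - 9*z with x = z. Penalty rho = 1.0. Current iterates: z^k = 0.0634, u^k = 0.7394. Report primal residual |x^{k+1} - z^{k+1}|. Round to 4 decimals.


ADMM iteration with rho = 1.0, z^k = 0.0634, u^k = 0.7394
Step 1: x-update.
Minimize 4*x^2 + 10*x + (1.0/2)*(x - 0.0634 + 0.7394)^2
FOC: (2*4 + 1.0)*x = -10 + 1.0*(0.0634 - 0.7394)
x^{k+1} = -1.1862
Step 2: z-update.
Minimize 3*z^2 - 9*z + (1.0/2)*(-1.1862 - z + 0.7394)^2
FOC: (2*3 + 1.0)*z = 9 + 1.0*(-1.1862 + 0.7394)
z^{k+1} = 1.2219
Step 3: u-update.
u^{k+1} = 0.7394 - 1.1862 - 1.2219 = -1.6687
Step 4: Primal residual = |-1.1862 - 1.2219| = 2.4081


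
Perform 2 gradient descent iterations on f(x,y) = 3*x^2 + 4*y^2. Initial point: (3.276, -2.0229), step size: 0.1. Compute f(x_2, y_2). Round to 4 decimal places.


Gradient descent on f(x,y) = 3*x^2 + 4*y^2.
Starting point: (3.276, -2.0229), alpha = 0.1
Step 1: grad_x = 2*3*3.276 = 19.656, grad_y = 2*4*-2.0229 = -16.1832
  x_1 = 3.276 - 0.1*19.656 = 1.3104
  y_1 = -2.0229 - 0.1*-16.1832 = -0.4046
Step 2: grad_x = 2*3*1.3104 = 7.8624, grad_y = 2*4*-0.4046 = -3.2366
  x_2 = 1.3104 - 0.1*7.8624 = 0.5242
  y_2 = -0.4046 - 0.1*-3.2366 = -0.0809
f(0.5242, -0.0809) = 3*0.5242^2 + 4*(-0.0809)^2 = 0.8504


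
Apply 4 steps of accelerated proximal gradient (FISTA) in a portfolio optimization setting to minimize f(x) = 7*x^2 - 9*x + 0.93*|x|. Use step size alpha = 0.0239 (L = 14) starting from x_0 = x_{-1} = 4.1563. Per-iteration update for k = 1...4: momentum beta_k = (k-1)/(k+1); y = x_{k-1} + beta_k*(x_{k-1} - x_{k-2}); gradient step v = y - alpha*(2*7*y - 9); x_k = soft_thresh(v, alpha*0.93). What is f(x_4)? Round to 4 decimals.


FISTA on f(x) = 7*x^2 - 9*x + 0.93*|x|
L = 14, alpha = 0.0239
Iteration 1: beta = 0.0, y = 4.1563 + 0.0*(4.1563 - 4.1563) = 4.1563
  grad(y) = 49.1882, v = y - alpha*grad = 2.9807
  prox(v) = soft_thresh(2.9807, 0.0222) = 2.9585
Iteration 2: beta = 0.3333, y = 2.9585 + 0.3333*(2.9585 - 4.1563) = 2.5592
  grad(y) = 26.8288, v = y - alpha*grad = 1.918
  prox(v) = soft_thresh(1.918, 0.0222) = 1.8958
Iteration 3: beta = 0.5, y = 1.8958 + 0.5*(1.8958 - 2.9585) = 1.3644
  grad(y) = 10.1017, v = y - alpha*grad = 1.123
  prox(v) = soft_thresh(1.123, 0.0222) = 1.1008
Iteration 4: beta = 0.6, y = 1.1008 + 0.6*(1.1008 - 1.8958) = 0.6237
  grad(y) = -0.2676, v = y - alpha*grad = 0.6301
  prox(v) = soft_thresh(0.6301, 0.0222) = 0.6079
f(x_4) = 7*0.6079^2 - 9*0.6079 + 0.93*|0.6079| = -2.319


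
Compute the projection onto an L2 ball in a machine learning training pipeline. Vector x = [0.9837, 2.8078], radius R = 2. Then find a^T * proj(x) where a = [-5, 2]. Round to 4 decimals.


Step 1: Compute ||x|| (intermediates to 6 decimals).
||x|| = sqrt(0.9837^2 + 2.8078^2) = 2.975131
Step 2: Project.
Since ||x|| > R, scale = R/||x|| = 2/2.975131 = 0.672239, proj(x) = scale * x
proj(x) = [0.661282, 1.887513]
Step 3: Dot product.
a^T * proj(x) = -5*0.661282 + 2*1.887513 = 0.4686


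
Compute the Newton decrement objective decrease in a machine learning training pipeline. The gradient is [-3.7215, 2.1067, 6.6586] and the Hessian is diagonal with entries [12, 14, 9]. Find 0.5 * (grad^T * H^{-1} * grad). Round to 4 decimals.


Step 1: H is diagonal, so H^(-1) * g = [-0.3101, 0.1505, 0.7398].
Step 2: g^T H^(-1) g = sum_i g_i^2 / H_ii
  = (-3.7215)^2/12 + (2.1067)^2/14 + (6.6586)^2/9
  = 1.1541 + 0.317 + 4.9263 = 6.3975
Step 3: Objective decrease = 0.5 * g^T H^(-1) g = 3.1987


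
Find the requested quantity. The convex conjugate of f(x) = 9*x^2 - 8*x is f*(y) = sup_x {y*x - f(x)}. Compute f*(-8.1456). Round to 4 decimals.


f*(y) = sup_x {y*x - a*x^2 - b*x} = sup_x {(y-b)*x - a*x^2}
FOC: (y - b) - 2a*x = 0 => x* = (y - b)/(2a)
x* = (-8.1456 + 8)/(2*9) = -0.0081
f*(-8.1456) = (y-b)^2/(4a) = (-8.1456 + 8)^2/(4*9)
= 0.0212/36 = 0.0006


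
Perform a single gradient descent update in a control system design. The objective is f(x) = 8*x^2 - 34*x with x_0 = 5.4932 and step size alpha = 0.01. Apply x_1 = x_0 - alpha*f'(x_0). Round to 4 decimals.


We compute the gradient at x_0 and apply the update.
f'(x) = 16*x - 34
f'(5.4932) = 16*5.4932 - 34 = 53.8912
x_1 = 5.4932 - 0.01*53.8912 = 4.9543


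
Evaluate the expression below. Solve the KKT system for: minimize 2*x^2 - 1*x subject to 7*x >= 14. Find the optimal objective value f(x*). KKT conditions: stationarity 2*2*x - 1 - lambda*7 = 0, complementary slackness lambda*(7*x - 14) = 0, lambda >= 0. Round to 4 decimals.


Step 1: Try lambda = 0 (constraint inactive).
x_unc = 1/(2*2) = 0.25
Check: 7*0.25 = 1.75 < 14 -- violated!
Step 2: Constraint must be active: 7*x = 14
x* = 14/7 = 2.0
lambda = (2*2*2.0 - 1)/7 = 1.0
Step 3: Compute optimal value.
f(x*) = 2*2.0^2 - 1*2.0 = 6.0


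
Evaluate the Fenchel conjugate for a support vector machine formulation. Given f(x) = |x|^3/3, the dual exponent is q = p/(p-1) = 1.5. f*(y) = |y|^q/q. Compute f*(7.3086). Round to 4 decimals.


The conjugate exponent q satisfies 1/p + 1/q = 1.
p = 3, so q = 3/(3 - 1) = 1.5
|y|^q = 7.3086^1.5 = 19.7584
f*(7.3086) = 19.7584 / 1.5 = 13.1723


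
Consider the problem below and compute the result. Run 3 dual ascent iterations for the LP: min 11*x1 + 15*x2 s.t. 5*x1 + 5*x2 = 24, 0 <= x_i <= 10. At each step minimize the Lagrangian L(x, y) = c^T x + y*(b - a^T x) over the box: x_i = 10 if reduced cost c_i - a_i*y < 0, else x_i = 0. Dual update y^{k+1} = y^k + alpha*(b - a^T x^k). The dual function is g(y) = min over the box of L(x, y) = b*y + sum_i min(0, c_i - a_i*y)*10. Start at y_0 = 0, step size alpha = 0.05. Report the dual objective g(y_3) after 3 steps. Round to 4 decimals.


Dual ascent for LP: min 11*x1 + 15*x2, 5*x1 + 5*x2 = 24, 0 <= x_i <= 10
Step 1: y^k = 0.0, reduced costs: (11.0, 15.0)
  x^k = (0.0, 0.0), subgradient = b - a^T x = 24.0
  y^{k+1} = 0.0 + 0.05*24.0 = 1.2
Step 2: y^k = 1.2, reduced costs: (5.0, 9.0)
  x^k = (0.0, 0.0), subgradient = b - a^T x = 24.0
  y^{k+1} = 1.2 + 0.05*24.0 = 2.4
Step 3: y^k = 2.4, reduced costs: (-1.0, 3.0)
  x^k = (10.0, 0.0), subgradient = b - a^T x = -26.0
  y^{k+1} = 2.4 + 0.05*-26.0 = 1.1
Dual objective at y_3 = 1.1: reduced costs (5.5, 9.5), box minimizer x = (0.0, 0.0)
g(y_3) = b*y + (c1 - a1*y)*x1 + (c2 - a2*y)*x2 = 24*1.1 + 5.5*0.0 + 9.5*0.0 = 26.4 + 0.0 + 0.0 = 26.4


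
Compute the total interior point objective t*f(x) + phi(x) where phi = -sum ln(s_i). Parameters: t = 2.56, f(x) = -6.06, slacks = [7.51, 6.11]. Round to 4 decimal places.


Step 1: Compute log-barrier.
ln values: [2.0162, 1.8099]
phi = -(2.0162 + 1.8099) = -3.8262
Step 2: Compute augmented objective.
t*f(x) = 2.56*-6.06 = -15.5136
Total = -15.5136 - 3.8262 = -19.3398


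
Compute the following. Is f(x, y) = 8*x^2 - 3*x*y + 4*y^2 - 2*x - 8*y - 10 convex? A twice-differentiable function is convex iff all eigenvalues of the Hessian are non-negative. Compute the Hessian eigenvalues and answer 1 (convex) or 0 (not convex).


The Hessian of f(x,y) = 8*x^2 - 3*x*y + 4*y^2 - 2*x - 8*y - 10 is:
H = [[16, -3], [-3, 8]]
Trace = 16 + 8 = 24
Determinant = 16*8 - (-3)^2 = 119
Discriminant = (24)^2 - 4*119 = 100.0
Eigenvalues: lambda_1 = 7.0, lambda_2 = 17.0
The function is convex.

1


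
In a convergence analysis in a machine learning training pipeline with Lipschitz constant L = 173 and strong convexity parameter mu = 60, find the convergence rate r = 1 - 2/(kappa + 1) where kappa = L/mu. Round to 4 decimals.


Step 1: Compute the condition number.
kappa = L/mu = 173/60 = 2.8833
Step 2: Compute the convergence rate.
r = 1 - 2/(kappa + 1) = 1 - 2*mu/(L + mu) = (L - mu)/(L + mu) = 113/233 = 0.485


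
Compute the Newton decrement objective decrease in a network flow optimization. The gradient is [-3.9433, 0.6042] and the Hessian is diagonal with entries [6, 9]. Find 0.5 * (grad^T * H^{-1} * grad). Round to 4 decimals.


Step 1: H is diagonal, so H^(-1) * g = [-0.6572, 0.0671].
Step 2: g^T H^(-1) g = sum_i g_i^2 / H_ii
  = (-3.9433)^2/6 + (0.6042)^2/9
  = 2.5916 + 0.0406 = 2.6322
Step 3: Objective decrease = 0.5 * g^T H^(-1) g = 1.3161


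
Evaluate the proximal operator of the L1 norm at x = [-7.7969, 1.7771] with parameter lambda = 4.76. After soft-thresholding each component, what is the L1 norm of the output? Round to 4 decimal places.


Soft-thresholding with lambda = 4.76:
prox(-7.7969) = sign(-7.7969)*max(|-7.7969| - 4.76, 0) = -3.0369
prox(1.7771) = sign(1.7771)*max(|1.7771| - 4.76, 0) = 0.0
prox(x) = [-3.0369, 0.0]
||prox(x)||_1 = 3.0369 + 0.0 = 3.0369


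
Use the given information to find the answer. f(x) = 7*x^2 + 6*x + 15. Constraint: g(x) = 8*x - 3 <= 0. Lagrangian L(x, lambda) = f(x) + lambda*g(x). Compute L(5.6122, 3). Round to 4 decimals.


Step 1: Evaluate f(x).
f(5.6122) = 7*5.6122^2 + 6*5.6122 + 15 = 269.1507
Step 2: Evaluate g(x).
g(5.6122) = 8*5.6122 - 3 = 41.8976
Step 3: Compute Lagrangian.
L = 269.1507 + 3*41.8976 = 394.8435


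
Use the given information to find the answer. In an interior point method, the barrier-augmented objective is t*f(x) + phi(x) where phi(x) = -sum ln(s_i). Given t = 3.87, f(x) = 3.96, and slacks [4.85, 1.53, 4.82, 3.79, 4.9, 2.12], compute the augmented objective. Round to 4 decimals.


Step 1: Compute log-barrier.
ln values: [1.579, 0.4253, 1.5728, 1.3324, 1.5892, 0.7514]
phi = -(1.579 + 0.4253 + 1.5728 + 1.3324 + 1.5892 + 0.7514) = -7.25
Step 2: Compute augmented objective.
t*f(x) = 3.87*3.96 = 15.3252
Total = 15.3252 - 7.25 = 8.0752


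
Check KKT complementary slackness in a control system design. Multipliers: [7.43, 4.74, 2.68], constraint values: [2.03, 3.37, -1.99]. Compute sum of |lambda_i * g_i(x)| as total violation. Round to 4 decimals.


KKT complementary slackness check:
lambda_1 * g_1 = 7.43 * 2.03 = 15.0829
lambda_2 * g_2 = 4.74 * 3.37 = 15.9738
lambda_3 * g_3 = 2.68 * -1.99 = -5.3332
Total violation = 15.0829 + 15.9738 + 5.3332 = 36.3899


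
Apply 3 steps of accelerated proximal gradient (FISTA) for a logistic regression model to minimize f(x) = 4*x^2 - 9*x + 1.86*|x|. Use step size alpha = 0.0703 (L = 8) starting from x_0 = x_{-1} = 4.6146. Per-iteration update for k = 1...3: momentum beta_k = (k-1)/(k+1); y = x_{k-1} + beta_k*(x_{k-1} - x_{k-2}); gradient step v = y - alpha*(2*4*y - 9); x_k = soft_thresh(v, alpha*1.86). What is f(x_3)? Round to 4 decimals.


FISTA on f(x) = 4*x^2 - 9*x + 1.86*|x|
L = 8, alpha = 0.0703
Iteration 1: beta = 0.0, y = 4.6146 + 0.0*(4.6146 - 4.6146) = 4.6146
  grad(y) = 27.9168, v = y - alpha*grad = 2.652
  prox(v) = soft_thresh(2.652, 0.1308) = 2.5213
Iteration 2: beta = 0.3333, y = 2.5213 + 0.3333*(2.5213 - 4.6146) = 1.8235
  grad(y) = 5.5882, v = y - alpha*grad = 1.4307
  prox(v) = soft_thresh(1.4307, 0.1308) = 1.2999
Iteration 3: beta = 0.5, y = 1.2999 + 0.5*(1.2999 - 2.5213) = 0.6892
  grad(y) = -3.4862, v = y - alpha*grad = 0.9343
  prox(v) = soft_thresh(0.9343, 0.1308) = 0.8035
f(x_3) = 4*0.8035^2 - 9*0.8035 + 1.86*|0.8035| = -3.1546


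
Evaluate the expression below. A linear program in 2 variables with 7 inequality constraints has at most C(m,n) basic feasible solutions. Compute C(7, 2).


Each vertex corresponds to some choice of n active constraints out of m, so the number of vertices is at most C(m, n) = m! / (n!(m-n)!).
m = 7, n = 2
Numerator: 7 * 6
Denominator: 2! = 2
C(7, 2) = 21


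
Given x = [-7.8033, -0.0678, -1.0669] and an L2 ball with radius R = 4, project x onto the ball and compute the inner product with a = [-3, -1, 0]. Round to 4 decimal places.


Step 1: Compute ||x|| (intermediates to 6 decimals).
||x|| = sqrt((-7.8033)^2 + (-0.0678)^2 + (-1.0669)^2) = 7.87619
Step 2: Project.
Since ||x|| > R, scale = R/||x|| = 4/7.87619 = 0.50786, proj(x) = scale * x
proj(x) = [-3.962984, -0.034433, -0.541836]
Step 3: Dot product.
a^T * proj(x) = -3*(-3.962984) - 1*(-0.034433) + 0*(-0.541836) = 11.9234


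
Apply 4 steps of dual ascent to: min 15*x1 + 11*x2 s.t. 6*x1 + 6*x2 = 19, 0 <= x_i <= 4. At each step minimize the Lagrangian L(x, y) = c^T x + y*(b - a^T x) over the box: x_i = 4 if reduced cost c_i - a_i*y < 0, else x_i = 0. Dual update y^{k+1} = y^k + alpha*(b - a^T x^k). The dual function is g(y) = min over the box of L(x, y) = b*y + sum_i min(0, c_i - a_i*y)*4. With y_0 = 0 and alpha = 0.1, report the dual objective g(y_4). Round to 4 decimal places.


Dual ascent for LP: min 15*x1 + 11*x2, 6*x1 + 6*x2 = 19, 0 <= x_i <= 4
Step 1: y^k = 0.0, reduced costs: (15.0, 11.0)
  x^k = (0.0, 0.0), subgradient = b - a^T x = 19.0
  y^{k+1} = 0.0 + 0.1*19.0 = 1.9
Step 2: y^k = 1.9, reduced costs: (3.6, -0.4)
  x^k = (0.0, 4.0), subgradient = b - a^T x = -5.0
  y^{k+1} = 1.9 + 0.1*-5.0 = 1.4
Step 3: y^k = 1.4, reduced costs: (6.6, 2.6)
  x^k = (0.0, 0.0), subgradient = b - a^T x = 19.0
  y^{k+1} = 1.4 + 0.1*19.0 = 3.3
Step 4: y^k = 3.3, reduced costs: (-4.8, -8.8)
  x^k = (4.0, 4.0), subgradient = b - a^T x = -29.0
  y^{k+1} = 3.3 + 0.1*-29.0 = 0.4
Dual objective at y_4 = 0.4: reduced costs (12.6, 8.6), box minimizer x = (0.0, 0.0)
g(y_4) = b*y + (c1 - a1*y)*x1 + (c2 - a2*y)*x2 = 19*0.4 + 12.6*0.0 + 8.6*0.0 = 7.6 + 0.0 + 0.0 = 7.6


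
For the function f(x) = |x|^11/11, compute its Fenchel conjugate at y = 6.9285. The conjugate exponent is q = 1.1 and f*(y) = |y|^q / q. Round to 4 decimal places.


The conjugate exponent q satisfies 1/p + 1/q = 1.
p = 11, so q = 11/(11 - 1) = 1.1
|y|^q = 6.9285^1.1 = 8.4082
f*(6.9285) = 8.4082 / 1.1 = 7.6438


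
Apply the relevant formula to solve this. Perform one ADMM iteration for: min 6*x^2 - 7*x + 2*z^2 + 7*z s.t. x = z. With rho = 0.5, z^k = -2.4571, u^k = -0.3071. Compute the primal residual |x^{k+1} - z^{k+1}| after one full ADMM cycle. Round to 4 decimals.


ADMM iteration with rho = 0.5, z^k = -2.4571, u^k = -0.3071
Step 1: x-update.
Minimize 6*x^2 - 7*x + (0.5/2)*(x + 2.4571 - 0.3071)^2
FOC: (2*6 + 0.5)*x = 7 + 0.5*(-2.4571 + 0.3071)
x^{k+1} = 0.474
Step 2: z-update.
Minimize 2*z^2 + 7*z + (0.5/2)*(0.474 - z - 0.3071)^2
FOC: (2*2 + 0.5)*z = -7 + 0.5*(0.474 - 0.3071)
z^{k+1} = -1.537
Step 3: u-update.
u^{k+1} = -0.3071 + 0.474 + 1.537 = 1.7039
Step 4: Primal residual = |0.474 + 1.537| = 2.011


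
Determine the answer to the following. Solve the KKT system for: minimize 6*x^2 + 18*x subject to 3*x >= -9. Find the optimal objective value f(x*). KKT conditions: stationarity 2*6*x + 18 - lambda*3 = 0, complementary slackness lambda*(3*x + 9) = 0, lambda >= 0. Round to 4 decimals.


Step 1: Try lambda = 0 (constraint inactive).
Stationarity: 2*6*x + 18 = 0
x* = -18/(2*6) = -1.5
Check constraint: 3*-1.5 = -4.5 >= -9 -- satisfied.
Step 2: Compute optimal value.
f(x*) = 6*(-1.5)^2 + 18*(-1.5) = -13.5


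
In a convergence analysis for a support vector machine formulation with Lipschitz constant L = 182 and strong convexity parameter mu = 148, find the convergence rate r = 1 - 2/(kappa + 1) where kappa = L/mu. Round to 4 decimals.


Step 1: Compute the condition number.
kappa = L/mu = 182/148 = 1.2297
Step 2: Compute the convergence rate.
r = 1 - 2/(kappa + 1) = 1 - 2*mu/(L + mu) = (L - mu)/(L + mu) = 34/330 = 0.103


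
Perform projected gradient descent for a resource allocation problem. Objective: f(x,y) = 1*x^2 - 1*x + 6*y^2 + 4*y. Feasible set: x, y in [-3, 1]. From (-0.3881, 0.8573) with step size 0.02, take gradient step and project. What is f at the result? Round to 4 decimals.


Step 1: Compute gradient at (-0.3881, 0.8573).
grad_x = 2*1*-0.3881 - 1 = -1.7762
grad_y = 2*6*0.8573 + 4 = 14.2876
Step 2: Gradient step.
x_raw = -0.3881 - 0.02*-1.7762 = -0.3526
y_raw = 0.8573 - 0.02*14.2876 = 0.5715
Step 3: Project onto [-3, 1].
x_proj = clip(-0.3526) = -0.3526
y_proj = clip(0.5715) = 0.5715
Step 4: Evaluate f.
f(-0.3526, 0.5715) = 4.7231


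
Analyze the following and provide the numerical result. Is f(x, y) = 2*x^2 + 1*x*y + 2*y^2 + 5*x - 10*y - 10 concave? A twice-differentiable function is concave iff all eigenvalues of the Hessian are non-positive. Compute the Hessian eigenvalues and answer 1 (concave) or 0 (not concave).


The Hessian of f(x,y) = 2*x^2 + 1*x*y + 2*y^2 + 5*x - 10*y - 10 is:
H = [[4, 1], [1, 4]]
Trace = 4 + 4 = 8
Determinant = 4*4 - (1)^2 = 15
Discriminant = (8)^2 - 4*15 = 4.0
Eigenvalues: lambda_1 = 3.0, lambda_2 = 5.0
The function is not concave.

0


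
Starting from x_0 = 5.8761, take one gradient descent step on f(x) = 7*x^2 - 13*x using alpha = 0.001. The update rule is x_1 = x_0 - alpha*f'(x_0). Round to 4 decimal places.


We compute the gradient at x_0 and apply the update.
f'(x) = 14*x - 13
f'(5.8761) = 14*5.8761 - 13 = 69.2654
x_1 = 5.8761 - 0.001*69.2654 = 5.8068


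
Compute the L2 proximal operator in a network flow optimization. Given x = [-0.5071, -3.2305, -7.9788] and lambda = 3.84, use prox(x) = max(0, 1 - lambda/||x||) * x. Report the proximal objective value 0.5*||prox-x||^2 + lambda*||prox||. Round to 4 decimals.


Step 1: Compute ||x||.
||x|| = 8.6229
Step 2: Compute scaling factor.
scale = max(0, 1 - 3.84/8.6229) = 0.5547
Step 3: prox(x) = [-0.2813, -1.7919, -4.4256]
||prox(x)|| = 4.7829
Step 4: Proximal objective.
0.5*||prox-x||^2 = 7.3728
lambda*||prox|| = 18.3663
Total = 25.7392


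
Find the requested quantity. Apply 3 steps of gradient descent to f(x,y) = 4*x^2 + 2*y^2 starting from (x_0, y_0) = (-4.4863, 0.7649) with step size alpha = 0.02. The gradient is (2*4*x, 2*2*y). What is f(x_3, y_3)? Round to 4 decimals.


Gradient descent on f(x,y) = 4*x^2 + 2*y^2.
Starting point: (-4.4863, 0.7649), alpha = 0.02
Step 1: grad_x = 2*4*-4.4863 = -35.8904, grad_y = 2*2*0.7649 = 3.0596
  x_1 = -4.4863 - 0.02*-35.8904 = -3.7685
  y_1 = 0.7649 - 0.02*3.0596 = 0.7037
Step 2: grad_x = 2*4*-3.7685 = -30.1479, grad_y = 2*2*0.7037 = 2.8148
  x_2 = -3.7685 - 0.02*-30.1479 = -3.1655
  y_2 = 0.7037 - 0.02*2.8148 = 0.6474
Step 3: grad_x = 2*4*-3.1655 = -25.3243, grad_y = 2*2*0.6474 = 2.5896
  x_3 = -3.1655 - 0.02*-25.3243 = -2.659
  y_3 = 0.6474 - 0.02*2.5896 = 0.5956
f(-2.659, 0.5956) = 4*(-2.659)^2 + 2*0.5956^2 = 28.9917


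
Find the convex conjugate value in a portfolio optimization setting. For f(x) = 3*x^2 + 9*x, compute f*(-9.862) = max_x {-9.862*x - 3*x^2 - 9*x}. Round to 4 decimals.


f*(y) = sup_x {y*x - a*x^2 - b*x} = sup_x {(y-b)*x - a*x^2}
FOC: (y - b) - 2a*x = 0 => x* = (y - b)/(2a)
x* = (-9.862 - 9)/(2*3) = -3.1437
f*(-9.862) = (y-b)^2/(4a) = (-9.862 - 9)^2/(4*3)
= 355.775/12 = 29.6479


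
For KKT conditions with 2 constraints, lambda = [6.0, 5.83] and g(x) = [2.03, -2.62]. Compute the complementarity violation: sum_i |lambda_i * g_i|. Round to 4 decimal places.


KKT complementary slackness check:
lambda_1 * g_1 = 6.0 * 2.03 = 12.18
lambda_2 * g_2 = 5.83 * -2.62 = -15.2746
Total violation = 12.18 + 15.2746 = 27.4546


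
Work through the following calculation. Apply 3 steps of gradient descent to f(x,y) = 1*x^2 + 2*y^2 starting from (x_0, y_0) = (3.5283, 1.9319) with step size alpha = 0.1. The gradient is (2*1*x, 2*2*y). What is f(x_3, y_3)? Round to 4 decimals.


Gradient descent on f(x,y) = 1*x^2 + 2*y^2.
Starting point: (3.5283, 1.9319), alpha = 0.1
Step 1: grad_x = 2*1*3.5283 = 7.0566, grad_y = 2*2*1.9319 = 7.7276
  x_1 = 3.5283 - 0.1*7.0566 = 2.8226
  y_1 = 1.9319 - 0.1*7.7276 = 1.1591
Step 2: grad_x = 2*1*2.8226 = 5.6453, grad_y = 2*2*1.1591 = 4.6366
  x_2 = 2.8226 - 0.1*5.6453 = 2.2581
  y_2 = 1.1591 - 0.1*4.6366 = 0.6955
Step 3: grad_x = 2*1*2.2581 = 4.5162, grad_y = 2*2*0.6955 = 2.7819
  x_3 = 2.2581 - 0.1*4.5162 = 1.8065
  y_3 = 0.6955 - 0.1*2.7819 = 0.4173
f(1.8065, 0.4173) = 1*1.8065^2 + 2*0.4173^2 = 3.6117


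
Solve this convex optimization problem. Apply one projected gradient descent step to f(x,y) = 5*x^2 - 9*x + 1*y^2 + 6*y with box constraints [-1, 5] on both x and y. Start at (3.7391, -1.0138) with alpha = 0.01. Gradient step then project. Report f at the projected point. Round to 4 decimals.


Step 1: Compute gradient at (3.7391, -1.0138).
grad_x = 2*5*3.7391 - 9 = 28.391
grad_y = 2*1*-1.0138 + 6 = 3.9724
Step 2: Gradient step.
x_raw = 3.7391 - 0.01*28.391 = 3.4552
y_raw = -1.0138 - 0.01*3.9724 = -1.0535
Step 3: Project onto [-1, 5].
x_proj = clip(3.4552) = 3.4552
y_proj = clip(-1.0535) = -1.0
Step 4: Evaluate f.
f(3.4552, -1.0) = 23.595


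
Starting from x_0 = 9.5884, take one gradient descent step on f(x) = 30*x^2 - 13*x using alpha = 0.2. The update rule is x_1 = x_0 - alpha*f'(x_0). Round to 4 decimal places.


We compute the gradient at x_0 and apply the update.
f'(x) = 60*x - 13
f'(9.5884) = 60*9.5884 - 13 = 562.304
x_1 = 9.5884 - 0.2*562.304 = -102.8724


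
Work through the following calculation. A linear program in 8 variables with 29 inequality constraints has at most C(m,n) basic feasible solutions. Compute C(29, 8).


Each vertex corresponds to some choice of n active constraints out of m, so the number of vertices is at most C(m, n) = m! / (n!(m-n)!).
m = 29, n = 8
Numerator: 29 * 28 * 27 * 26 * 25 * 24 * 23 * 22
Denominator: 8! = 40320
C(29, 8) = 4292145


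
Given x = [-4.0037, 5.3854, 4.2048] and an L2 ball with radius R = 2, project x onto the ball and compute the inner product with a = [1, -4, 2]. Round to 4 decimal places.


Step 1: Compute ||x|| (intermediates to 6 decimals).
||x|| = sqrt((-4.0037)^2 + 5.3854^2 + 4.2048^2) = 7.919122
Step 2: Project.
Since ||x|| > R, scale = R/||x|| = 2/7.919122 = 0.252553, proj(x) = scale * x
proj(x) = [-1.011146, 1.360099, 1.061935]
Step 3: Dot product.
a^T * proj(x) = 1*(-1.011146) - 4*1.360099 + 2*1.061935 = -4.3277


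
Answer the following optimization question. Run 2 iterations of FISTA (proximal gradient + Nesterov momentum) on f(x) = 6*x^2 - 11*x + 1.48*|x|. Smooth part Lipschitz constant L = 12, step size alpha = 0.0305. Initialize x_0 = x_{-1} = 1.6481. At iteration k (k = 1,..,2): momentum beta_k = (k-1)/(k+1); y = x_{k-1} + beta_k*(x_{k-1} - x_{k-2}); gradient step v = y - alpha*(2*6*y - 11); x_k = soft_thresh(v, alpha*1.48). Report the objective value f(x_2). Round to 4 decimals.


FISTA on f(x) = 6*x^2 - 11*x + 1.48*|x|
L = 12, alpha = 0.0305
Iteration 1: beta = 0.0, y = 1.6481 + 0.0*(1.6481 - 1.6481) = 1.6481
  grad(y) = 8.7772, v = y - alpha*grad = 1.3804
  prox(v) = soft_thresh(1.3804, 0.0451) = 1.3353
Iteration 2: beta = 0.3333, y = 1.3353 + 0.3333*(1.3353 - 1.6481) = 1.231
  grad(y) = 3.7717, v = y - alpha*grad = 1.1159
  prox(v) = soft_thresh(1.1159, 0.0451) = 1.0708
f(x_2) = 6*1.0708^2 - 11*1.0708 + 1.48*|1.0708| = -3.3143


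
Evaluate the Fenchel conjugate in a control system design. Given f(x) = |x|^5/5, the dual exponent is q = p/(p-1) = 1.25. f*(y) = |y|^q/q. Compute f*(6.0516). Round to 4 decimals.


The conjugate exponent q satisfies 1/p + 1/q = 1.
p = 5, so q = 5/(5 - 1) = 1.25
|y|^q = 6.0516^1.25 = 9.4916
f*(6.0516) = 9.4916 / 1.25 = 7.5933


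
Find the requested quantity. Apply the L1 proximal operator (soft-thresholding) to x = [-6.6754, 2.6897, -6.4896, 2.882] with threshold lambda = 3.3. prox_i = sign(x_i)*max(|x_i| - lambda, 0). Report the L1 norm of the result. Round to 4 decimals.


Soft-thresholding with lambda = 3.3:
prox(-6.6754) = sign(-6.6754)*max(|-6.6754| - 3.3, 0) = -3.3754
prox(2.6897) = sign(2.6897)*max(|2.6897| - 3.3, 0) = 0.0
prox(-6.4896) = sign(-6.4896)*max(|-6.4896| - 3.3, 0) = -3.1896
prox(2.882) = sign(2.882)*max(|2.882| - 3.3, 0) = 0.0
prox(x) = [-3.3754, 0.0, -3.1896, 0.0]
||prox(x)||_1 = 3.3754 + 0.0 + 3.1896 + 0.0 = 6.565


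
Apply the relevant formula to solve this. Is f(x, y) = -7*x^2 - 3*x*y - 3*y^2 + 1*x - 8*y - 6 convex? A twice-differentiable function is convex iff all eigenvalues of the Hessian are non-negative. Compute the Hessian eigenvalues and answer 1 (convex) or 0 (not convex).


The Hessian of f(x,y) = -7*x^2 - 3*x*y - 3*y^2 + 1*x - 8*y - 6 is:
H = [[-14, -3], [-3, -6]]
Trace = -14 - 6 = -20
Determinant = -14*-6 - (-3)^2 = 75
Discriminant = (-20)^2 - 4*75 = 100.0
Eigenvalues: lambda_1 = -15.0, lambda_2 = -5.0
The function is not convex.

0


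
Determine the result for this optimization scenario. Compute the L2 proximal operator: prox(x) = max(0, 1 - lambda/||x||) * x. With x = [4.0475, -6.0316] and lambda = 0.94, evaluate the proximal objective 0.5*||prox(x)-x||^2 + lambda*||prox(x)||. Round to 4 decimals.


Step 1: Compute ||x||.
||x|| = 7.2638
Step 2: Compute scaling factor.
scale = max(0, 1 - 0.94/7.2638) = 0.8706
Step 3: prox(x) = [3.5237, -5.2511]
||prox(x)|| = 6.3238
Step 4: Proximal objective.
0.5*||prox-x||^2 = 0.4418
lambda*||prox|| = 5.9444
Total = 6.3862


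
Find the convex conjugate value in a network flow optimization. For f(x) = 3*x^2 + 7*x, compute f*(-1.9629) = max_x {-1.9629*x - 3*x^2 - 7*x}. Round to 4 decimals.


f*(y) = sup_x {y*x - a*x^2 - b*x} = sup_x {(y-b)*x - a*x^2}
FOC: (y - b) - 2a*x = 0 => x* = (y - b)/(2a)
x* = (-1.9629 - 7)/(2*3) = -1.4938
f*(-1.9629) = (y-b)^2/(4a) = (-1.9629 - 7)^2/(4*3)
= 80.3336/12 = 6.6945


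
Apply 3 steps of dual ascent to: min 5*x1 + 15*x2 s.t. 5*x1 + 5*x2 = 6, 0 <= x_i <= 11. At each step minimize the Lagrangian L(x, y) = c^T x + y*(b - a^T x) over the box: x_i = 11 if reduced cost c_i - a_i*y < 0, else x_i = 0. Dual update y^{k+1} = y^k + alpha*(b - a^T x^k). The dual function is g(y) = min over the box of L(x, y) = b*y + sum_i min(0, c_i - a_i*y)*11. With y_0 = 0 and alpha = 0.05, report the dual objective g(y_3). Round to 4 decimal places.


Dual ascent for LP: min 5*x1 + 15*x2, 5*x1 + 5*x2 = 6, 0 <= x_i <= 11
Step 1: y^k = 0.0, reduced costs: (5.0, 15.0)
  x^k = (0.0, 0.0), subgradient = b - a^T x = 6.0
  y^{k+1} = 0.0 + 0.05*6.0 = 0.3
Step 2: y^k = 0.3, reduced costs: (3.5, 13.5)
  x^k = (0.0, 0.0), subgradient = b - a^T x = 6.0
  y^{k+1} = 0.3 + 0.05*6.0 = 0.6
Step 3: y^k = 0.6, reduced costs: (2.0, 12.0)
  x^k = (0.0, 0.0), subgradient = b - a^T x = 6.0
  y^{k+1} = 0.6 + 0.05*6.0 = 0.9
Dual objective at y_3 = 0.9: reduced costs (0.5, 10.5), box minimizer x = (0.0, 0.0)
g(y_3) = b*y + (c1 - a1*y)*x1 + (c2 - a2*y)*x2 = 6*0.9 + 0.5*0.0 + 10.5*0.0 = 5.4 + 0.0 + 0.0 = 5.4


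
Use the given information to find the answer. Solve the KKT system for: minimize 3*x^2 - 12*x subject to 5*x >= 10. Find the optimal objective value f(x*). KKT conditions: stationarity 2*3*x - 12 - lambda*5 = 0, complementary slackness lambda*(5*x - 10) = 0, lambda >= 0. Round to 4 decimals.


Step 1: Try lambda = 0 (constraint inactive).
Stationarity: 2*3*x - 12 = 0
x* = 12/(2*3) = 2.0
Check constraint: 5*2.0 = 10.0 >= 10 -- satisfied.
Step 2: Compute optimal value.
f(x*) = 3*2.0^2 - 12*2.0 = -12.0


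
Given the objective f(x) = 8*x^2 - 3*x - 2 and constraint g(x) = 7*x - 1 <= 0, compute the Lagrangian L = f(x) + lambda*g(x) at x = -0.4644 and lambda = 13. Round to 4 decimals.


Step 1: Evaluate f(x).
f(-0.4644) = 8*(-0.4644)^2 - 3*(-0.4644) - 2 = 1.1185
Step 2: Evaluate g(x).
g(-0.4644) = 7*-0.4644 - 1 = -4.2508
Step 3: Compute Lagrangian.
L = 1.1185 + 13*-4.2508 = -54.1419


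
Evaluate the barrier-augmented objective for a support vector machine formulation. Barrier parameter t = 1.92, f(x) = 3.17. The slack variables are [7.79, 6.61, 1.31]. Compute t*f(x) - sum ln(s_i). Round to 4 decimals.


Step 1: Compute log-barrier.
ln values: [2.0528, 1.8886, 0.27]
phi = -(2.0528 + 1.8886 + 0.27) = -4.2115
Step 2: Compute augmented objective.
t*f(x) = 1.92*3.17 = 6.0864
Total = 6.0864 - 4.2115 = 1.8749


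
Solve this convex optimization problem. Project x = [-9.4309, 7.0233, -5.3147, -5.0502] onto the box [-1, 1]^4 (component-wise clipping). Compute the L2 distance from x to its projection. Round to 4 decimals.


Project each component onto [-1, 1].
clip(-9.4309) = -1.0, clip(7.0233) = 1.0, clip(-5.3147) = -1.0, clip(-5.0502) = -1.0
Projection = [-1.0, 1.0, -1.0, -1.0]
Squared diffs: [71.0801, 36.2801, 18.6166, 16.4041]
Distance = sqrt(142.3809) = 11.9323


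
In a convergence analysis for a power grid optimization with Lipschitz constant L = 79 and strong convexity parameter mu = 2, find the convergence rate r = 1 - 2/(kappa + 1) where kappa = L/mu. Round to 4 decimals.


Step 1: Compute the condition number.
kappa = L/mu = 79/2 = 39.5
Step 2: Compute the convergence rate.
r = 1 - 2/(kappa + 1) = 1 - 2*mu/(L + mu) = (L - mu)/(L + mu) = 77/81 = 0.9506


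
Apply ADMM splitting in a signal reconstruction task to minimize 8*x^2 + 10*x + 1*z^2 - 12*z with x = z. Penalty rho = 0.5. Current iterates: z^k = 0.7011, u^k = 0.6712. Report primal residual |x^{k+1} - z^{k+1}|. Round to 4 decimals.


ADMM iteration with rho = 0.5, z^k = 0.7011, u^k = 0.6712
Step 1: x-update.
Minimize 8*x^2 + 10*x + (0.5/2)*(x - 0.7011 + 0.6712)^2
FOC: (2*8 + 0.5)*x = -10 + 0.5*(0.7011 - 0.6712)
x^{k+1} = -0.6052
Step 2: z-update.
Minimize 1*z^2 - 12*z + (0.5/2)*(-0.6052 - z + 0.6712)^2
FOC: (2*1 + 0.5)*z = 12 + 0.5*(-0.6052 + 0.6712)
z^{k+1} = 4.8132
Step 3: u-update.
u^{k+1} = 0.6712 - 0.6052 - 4.8132 = -4.7472
Step 4: Primal residual = |-0.6052 - 4.8132| = 5.4184


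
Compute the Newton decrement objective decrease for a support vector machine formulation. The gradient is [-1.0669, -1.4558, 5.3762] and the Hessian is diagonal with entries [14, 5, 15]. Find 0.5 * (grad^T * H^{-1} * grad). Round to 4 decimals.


Step 1: H is diagonal, so H^(-1) * g = [-0.0762, -0.2912, 0.3584].
Step 2: g^T H^(-1) g = sum_i g_i^2 / H_ii
  = (-1.0669)^2/14 + (-1.4558)^2/5 + (5.3762)^2/15
  = 0.0813 + 0.4239 + 1.9269 = 2.4321
Step 3: Objective decrease = 0.5 * g^T H^(-1) g = 1.216


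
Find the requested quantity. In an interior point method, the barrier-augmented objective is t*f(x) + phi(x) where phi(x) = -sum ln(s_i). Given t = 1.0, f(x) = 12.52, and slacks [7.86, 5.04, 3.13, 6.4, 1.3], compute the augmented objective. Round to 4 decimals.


Step 1: Compute log-barrier.
ln values: [2.0618, 1.6174, 1.141, 1.8563, 0.2624]
phi = -(2.0618 + 1.6174 + 1.141 + 1.8563 + 0.2624) = -6.9389
Step 2: Compute augmented objective.
t*f(x) = 1.0*12.52 = 12.52
Total = 12.52 - 6.9389 = 5.5811


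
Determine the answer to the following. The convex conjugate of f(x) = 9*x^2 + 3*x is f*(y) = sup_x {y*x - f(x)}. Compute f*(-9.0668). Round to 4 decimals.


f*(y) = sup_x {y*x - a*x^2 - b*x} = sup_x {(y-b)*x - a*x^2}
FOC: (y - b) - 2a*x = 0 => x* = (y - b)/(2a)
x* = (-9.0668 - 3)/(2*9) = -0.6704
f*(-9.0668) = (y-b)^2/(4a) = (-9.0668 - 3)^2/(4*9)
= 145.6077/36 = 4.0447


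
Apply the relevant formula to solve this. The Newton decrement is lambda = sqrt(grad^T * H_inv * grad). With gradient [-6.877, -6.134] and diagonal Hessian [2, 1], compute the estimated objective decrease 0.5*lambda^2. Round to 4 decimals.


Step 1: H is diagonal, so H^(-1) * g = [-3.4385, -6.134].
Step 2: g^T H^(-1) g = sum_i g_i^2 / H_ii
  = (-6.877)^2/2 + (-6.134)^2/1
  = 23.6466 + 37.626 = 61.2725
Step 3: Objective decrease = 0.5 * g^T H^(-1) g = 30.6363
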